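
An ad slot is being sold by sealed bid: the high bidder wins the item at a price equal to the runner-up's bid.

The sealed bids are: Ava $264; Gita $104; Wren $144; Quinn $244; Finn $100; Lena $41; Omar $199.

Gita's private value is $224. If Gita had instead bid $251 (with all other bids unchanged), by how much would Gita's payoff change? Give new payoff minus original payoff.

$0

The highest bid among the other bidders is $264; Gita's bid doesn't change that.
Original bid $104: Gita is not highest (top rival bid is $264); payoff $0.
Alternative bid $251: Gita is not highest (top rival bid is $264); payoff $0.
Change in payoff = $0 − ($0) = $0.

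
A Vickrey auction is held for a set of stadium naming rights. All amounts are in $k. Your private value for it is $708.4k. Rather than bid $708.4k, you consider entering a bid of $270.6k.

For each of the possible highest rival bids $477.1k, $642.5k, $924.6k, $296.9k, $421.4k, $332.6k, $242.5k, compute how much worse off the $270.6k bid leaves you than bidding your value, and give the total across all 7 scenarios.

$1371.5k

The deviation costs you only when the competing bid falls strictly between $270.6k and $708.4k; elsewhere both bids give the same outcome.
$477.1k: truthful payoff $231.3k, deviation payoff $0k → loss $231.3k.
$642.5k: truthful payoff $65.9k, deviation payoff $0k → loss $65.9k.
$924.6k: outcomes coincide → loss $0k.
$296.9k: truthful payoff $411.5k, deviation payoff $0k → loss $411.5k.
$421.4k: truthful payoff $287k, deviation payoff $0k → loss $287k.
$332.6k: truthful payoff $375.8k, deviation payoff $0k → loss $375.8k.
$242.5k: outcomes coincide → loss $0k.
Total loss = $231.3k + $65.9k + $411.5k + $287k + $375.8k = $1371.5k.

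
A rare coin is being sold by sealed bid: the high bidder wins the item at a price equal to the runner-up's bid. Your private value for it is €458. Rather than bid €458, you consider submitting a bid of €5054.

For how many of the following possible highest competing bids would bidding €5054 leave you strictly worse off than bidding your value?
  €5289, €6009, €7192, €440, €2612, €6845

1

The deviation hurts exactly when the highest competing bid lies strictly between €458 and €5054 — overbidding then wins at a price above your value.
€5289: above both → same outcome either way.
€6009: above both → same outcome either way.
€7192: above both → same outcome either way.
€440: below both → same outcome either way.
€2612: inside the interval → strictly worse (loss €2154).
€6845: above both → same outcome either way.
Count: 1.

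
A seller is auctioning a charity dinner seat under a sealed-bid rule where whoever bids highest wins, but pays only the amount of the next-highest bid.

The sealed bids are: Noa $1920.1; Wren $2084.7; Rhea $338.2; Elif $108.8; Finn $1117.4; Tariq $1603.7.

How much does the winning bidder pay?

Highest bid: Wren at $2084.7, so Wren wins.
Second-highest bid: Noa at $1920.1 — that is the price the winner pays.

$1920.1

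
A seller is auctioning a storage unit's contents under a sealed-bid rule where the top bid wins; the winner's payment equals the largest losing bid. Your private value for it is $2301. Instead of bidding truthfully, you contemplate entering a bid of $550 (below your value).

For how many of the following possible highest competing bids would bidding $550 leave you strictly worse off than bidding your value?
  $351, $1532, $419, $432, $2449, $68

1

The deviation hurts exactly when the highest competing bid lies strictly between $550 and $2301 — underbidding then forfeits a profitable win.
$351: below both → same outcome either way.
$1532: inside the interval → strictly worse (loss $769).
$419: below both → same outcome either way.
$432: below both → same outcome either way.
$2449: above both → same outcome either way.
$68: below both → same outcome either way.
Count: 1.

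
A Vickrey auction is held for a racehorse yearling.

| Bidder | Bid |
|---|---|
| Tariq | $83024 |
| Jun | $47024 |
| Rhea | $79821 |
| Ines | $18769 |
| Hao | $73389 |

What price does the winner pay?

$79821

Highest bid: Tariq at $83024, so Tariq wins.
Second-highest bid: Rhea at $79821 — that is the price the winner pays.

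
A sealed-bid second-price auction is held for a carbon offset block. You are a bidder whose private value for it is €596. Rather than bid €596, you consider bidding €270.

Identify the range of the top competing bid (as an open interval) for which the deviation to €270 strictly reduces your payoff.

If the competing bid is below €270, both bids win at the same price — no difference.
If it is above €596, both bids lose — no difference.
If it lies strictly between €270 and €596, bidding your value wins at a price below your value (positive payoff) while bidding €270 loses (payoff 0).
So the deviation strictly hurts on the open interval (€270, €596).

(€270, €596)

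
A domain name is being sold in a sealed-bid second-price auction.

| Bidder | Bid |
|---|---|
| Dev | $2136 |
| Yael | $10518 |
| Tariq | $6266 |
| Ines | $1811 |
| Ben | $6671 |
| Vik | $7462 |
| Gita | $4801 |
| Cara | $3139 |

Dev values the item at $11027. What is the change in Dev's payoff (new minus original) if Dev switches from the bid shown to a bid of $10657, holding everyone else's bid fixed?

The highest bid among the other bidders is $10518; Dev's bid doesn't change that.
Original bid $2136: Dev is not highest (top rival bid is $10518); payoff $0.
Alternative bid $10657: Dev is highest, pays the top rival bid $10518; payoff $11027 − $10518 = $509.
Change in payoff = $509 − ($0) = $509.

$509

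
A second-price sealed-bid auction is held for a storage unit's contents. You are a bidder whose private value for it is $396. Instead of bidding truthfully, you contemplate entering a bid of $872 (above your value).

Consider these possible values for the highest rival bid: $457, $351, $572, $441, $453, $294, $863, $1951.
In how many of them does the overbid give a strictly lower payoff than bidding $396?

5

The deviation hurts exactly when the highest competing bid lies strictly between $396 and $872 — overbidding then wins at a price above your value.
$457: inside the interval → strictly worse (loss $61).
$351: below both → same outcome either way.
$572: inside the interval → strictly worse (loss $176).
$441: inside the interval → strictly worse (loss $45).
$453: inside the interval → strictly worse (loss $57).
$294: below both → same outcome either way.
$863: inside the interval → strictly worse (loss $467).
$1951: above both → same outcome either way.
Count: 5.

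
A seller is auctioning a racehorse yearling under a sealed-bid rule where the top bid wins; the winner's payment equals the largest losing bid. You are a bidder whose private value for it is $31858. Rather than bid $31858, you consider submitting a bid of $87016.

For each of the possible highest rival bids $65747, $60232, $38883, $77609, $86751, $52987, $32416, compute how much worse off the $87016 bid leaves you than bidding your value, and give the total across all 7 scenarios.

$191619

The deviation costs you only when the competing bid falls strictly between $31858 and $87016; elsewhere both bids give the same outcome.
$65747: truthful payoff $0, deviation payoff −$33889 → loss $33889.
$60232: truthful payoff $0, deviation payoff −$28374 → loss $28374.
$38883: truthful payoff $0, deviation payoff −$7025 → loss $7025.
$77609: truthful payoff $0, deviation payoff −$45751 → loss $45751.
$86751: truthful payoff $0, deviation payoff −$54893 → loss $54893.
$52987: truthful payoff $0, deviation payoff −$21129 → loss $21129.
$32416: truthful payoff $0, deviation payoff −$558 → loss $558.
Total loss = $33889 + $28374 + $7025 + $45751 + $54893 + $21129 + $558 = $191619.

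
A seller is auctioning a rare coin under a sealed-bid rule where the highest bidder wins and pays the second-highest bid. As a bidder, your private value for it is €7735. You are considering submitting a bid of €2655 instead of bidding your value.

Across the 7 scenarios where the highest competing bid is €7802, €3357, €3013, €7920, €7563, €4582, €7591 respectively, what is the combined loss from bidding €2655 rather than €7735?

The deviation costs you only when the competing bid falls strictly between €2655 and €7735; elsewhere both bids give the same outcome.
€7802: outcomes coincide → loss €0.
€3357: truthful payoff €4378, deviation payoff €0 → loss €4378.
€3013: truthful payoff €4722, deviation payoff €0 → loss €4722.
€7920: outcomes coincide → loss €0.
€7563: truthful payoff €172, deviation payoff €0 → loss €172.
€4582: truthful payoff €3153, deviation payoff €0 → loss €3153.
€7591: truthful payoff €144, deviation payoff €0 → loss €144.
Total loss = €4378 + €4722 + €172 + €3153 + €144 = €12569.
In a second-price auction your bid sets only whether you win, not what you pay, so bidding your true value is weakly dominant.

€12569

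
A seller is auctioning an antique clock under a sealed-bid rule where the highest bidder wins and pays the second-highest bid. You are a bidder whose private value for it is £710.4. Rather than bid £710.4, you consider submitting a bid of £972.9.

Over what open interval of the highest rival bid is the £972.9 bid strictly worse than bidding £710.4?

If the competing bid is below £710.4, both bids win at the same price — no difference.
If it is above £972.9, both bids lose — no difference.
If it lies strictly between £710.4 and £972.9, bidding your value loses (payoff 0) while bidding £972.9 wins at a price above your value (payoff negative).
So the deviation strictly hurts on the open interval (£710.4, £972.9).

(£710.4, £972.9)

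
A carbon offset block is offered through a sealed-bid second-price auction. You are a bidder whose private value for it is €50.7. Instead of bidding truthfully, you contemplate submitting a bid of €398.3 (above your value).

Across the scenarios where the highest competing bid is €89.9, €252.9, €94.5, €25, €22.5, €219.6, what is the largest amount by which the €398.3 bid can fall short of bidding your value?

€89.9: truthful gives €0, deviation gives −€39.2 → loss €39.2.
€252.9: truthful gives €0, deviation gives −€202.2 → loss €202.2.
€94.5: truthful gives €0, deviation gives −€43.8 → loss €43.8.
€25: same outcome either way → loss €0.
€22.5: same outcome either way → loss €0.
€219.6: truthful gives €0, deviation gives −€168.9 → loss €168.9.
Maximum loss: €202.2.

€202.2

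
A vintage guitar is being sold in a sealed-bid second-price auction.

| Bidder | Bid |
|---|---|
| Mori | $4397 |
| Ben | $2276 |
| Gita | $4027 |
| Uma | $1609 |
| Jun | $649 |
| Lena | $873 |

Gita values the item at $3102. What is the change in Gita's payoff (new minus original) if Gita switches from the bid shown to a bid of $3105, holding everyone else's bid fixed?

The highest bid among the other bidders is $4397; Gita's bid doesn't change that.
Original bid $4027: Gita is not highest (top rival bid is $4397); payoff $0.
Alternative bid $3105: Gita is not highest (top rival bid is $4397); payoff $0.
Change in payoff = $0 − ($0) = $0.

$0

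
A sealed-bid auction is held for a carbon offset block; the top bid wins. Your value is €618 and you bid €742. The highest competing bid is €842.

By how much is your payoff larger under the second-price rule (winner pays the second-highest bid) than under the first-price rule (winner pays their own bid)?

Your bid €742 is below €842, so you lose under either rule.
Payoff is €0 in both cases; difference = €0.

€0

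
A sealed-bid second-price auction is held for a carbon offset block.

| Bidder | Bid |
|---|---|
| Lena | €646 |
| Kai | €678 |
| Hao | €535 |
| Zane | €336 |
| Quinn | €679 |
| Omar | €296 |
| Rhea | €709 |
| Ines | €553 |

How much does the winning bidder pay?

Highest bid: Rhea at €709, so Rhea wins.
Second-highest bid: Quinn at €679 — that is the price the winner pays.

€679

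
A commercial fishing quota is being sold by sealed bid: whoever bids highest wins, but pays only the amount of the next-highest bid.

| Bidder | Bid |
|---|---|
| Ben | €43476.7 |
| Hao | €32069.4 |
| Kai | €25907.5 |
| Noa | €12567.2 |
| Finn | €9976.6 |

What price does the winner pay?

€32069.4

Highest bid: Ben at €43476.7, so Ben wins.
Second-highest bid: Hao at €32069.4 — that is the price the winner pays.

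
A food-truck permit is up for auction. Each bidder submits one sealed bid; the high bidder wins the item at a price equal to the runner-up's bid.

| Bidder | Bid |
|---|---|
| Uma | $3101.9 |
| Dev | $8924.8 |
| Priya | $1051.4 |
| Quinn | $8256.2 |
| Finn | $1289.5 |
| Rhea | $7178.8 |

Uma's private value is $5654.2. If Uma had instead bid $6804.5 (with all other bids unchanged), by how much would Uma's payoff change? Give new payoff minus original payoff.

$0

The highest bid among the other bidders is $8924.8; Uma's bid doesn't change that.
Original bid $3101.9: Uma is not highest (top rival bid is $8924.8); payoff $0.
Alternative bid $6804.5: Uma is not highest (top rival bid is $8924.8); payoff $0.
Change in payoff = $0 − ($0) = $0.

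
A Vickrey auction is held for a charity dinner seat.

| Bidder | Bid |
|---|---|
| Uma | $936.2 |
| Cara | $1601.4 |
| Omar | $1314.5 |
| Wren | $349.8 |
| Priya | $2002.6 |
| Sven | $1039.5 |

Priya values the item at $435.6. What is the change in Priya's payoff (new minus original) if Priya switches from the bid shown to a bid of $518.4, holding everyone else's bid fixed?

The highest bid among the other bidders is $1601.4; Priya's bid doesn't change that.
Original bid $2002.6: Priya is highest, pays the top rival bid $1601.4; payoff $435.6 − $1601.4 = −$1165.8.
Alternative bid $518.4: Priya is not highest (top rival bid is $1601.4); payoff $0.
Change in payoff = $0 − (−$1165.8) = $1165.8.

$1165.8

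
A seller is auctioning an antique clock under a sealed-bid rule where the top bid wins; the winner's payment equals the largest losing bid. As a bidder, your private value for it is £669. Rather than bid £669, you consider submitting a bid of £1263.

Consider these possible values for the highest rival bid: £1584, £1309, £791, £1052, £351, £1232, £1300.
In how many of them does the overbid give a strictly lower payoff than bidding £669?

The deviation hurts exactly when the highest competing bid lies strictly between £669 and £1263 — overbidding then wins at a price above your value.
£1584: above both → same outcome either way.
£1309: above both → same outcome either way.
£791: inside the interval → strictly worse (loss £122).
£1052: inside the interval → strictly worse (loss £383).
£351: below both → same outcome either way.
£1232: inside the interval → strictly worse (loss £563).
£1300: above both → same outcome either way.
Count: 3.

3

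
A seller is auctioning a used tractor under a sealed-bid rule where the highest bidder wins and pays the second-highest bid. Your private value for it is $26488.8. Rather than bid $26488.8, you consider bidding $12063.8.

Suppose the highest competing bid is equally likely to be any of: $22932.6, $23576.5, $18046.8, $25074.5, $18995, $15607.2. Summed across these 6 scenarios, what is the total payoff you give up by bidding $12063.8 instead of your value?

$34700.2

The deviation costs you only when the competing bid falls strictly between $12063.8 and $26488.8; elsewhere both bids give the same outcome.
$22932.6: truthful payoff $3556.2, deviation payoff $0 → loss $3556.2.
$23576.5: truthful payoff $2912.3, deviation payoff $0 → loss $2912.3.
$18046.8: truthful payoff $8442, deviation payoff $0 → loss $8442.
$25074.5: truthful payoff $1414.3, deviation payoff $0 → loss $1414.3.
$18995: truthful payoff $7493.8, deviation payoff $0 → loss $7493.8.
$15607.2: truthful payoff $10881.6, deviation payoff $0 → loss $10881.6.
Total loss = $3556.2 + $2912.3 + $8442 + $1414.3 + $7493.8 + $10881.6 = $34700.2.
In a second-price auction your bid sets only whether you win, not what you pay, so bidding your true value is weakly dominant.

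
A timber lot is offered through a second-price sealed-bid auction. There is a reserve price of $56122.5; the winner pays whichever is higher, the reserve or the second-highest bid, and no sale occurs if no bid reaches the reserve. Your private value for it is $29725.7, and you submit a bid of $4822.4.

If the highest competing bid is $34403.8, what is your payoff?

Your bid $4822.4 is below the highest competing bid $34403.8, so you lose. Payoff $0.

$0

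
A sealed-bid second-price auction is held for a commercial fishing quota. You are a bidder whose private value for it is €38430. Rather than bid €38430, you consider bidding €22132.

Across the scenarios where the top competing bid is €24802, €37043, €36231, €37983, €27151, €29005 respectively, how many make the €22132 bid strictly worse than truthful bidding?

The deviation hurts exactly when the highest competing bid lies strictly between €22132 and €38430 — underbidding then forfeits a profitable win.
€24802: inside the interval → strictly worse (loss €13628).
€37043: inside the interval → strictly worse (loss €1387).
€36231: inside the interval → strictly worse (loss €2199).
€37983: inside the interval → strictly worse (loss €447).
€27151: inside the interval → strictly worse (loss €11279).
€29005: inside the interval → strictly worse (loss €9425).
Count: 6.

6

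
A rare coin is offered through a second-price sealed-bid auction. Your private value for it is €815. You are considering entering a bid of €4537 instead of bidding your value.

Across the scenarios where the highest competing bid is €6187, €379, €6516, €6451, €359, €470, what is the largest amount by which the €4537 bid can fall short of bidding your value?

€6187: same outcome either way → loss €0.
€379: same outcome either way → loss €0.
€6516: same outcome either way → loss €0.
€6451: same outcome either way → loss €0.
€359: same outcome either way → loss €0.
€470: same outcome either way → loss €0.
Maximum loss: €0.

€0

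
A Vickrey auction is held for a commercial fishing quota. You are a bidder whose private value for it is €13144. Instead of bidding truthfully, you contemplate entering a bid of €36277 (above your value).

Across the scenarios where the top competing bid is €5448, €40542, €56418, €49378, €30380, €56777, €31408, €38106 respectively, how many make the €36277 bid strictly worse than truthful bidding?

The deviation hurts exactly when the highest competing bid lies strictly between €13144 and €36277 — overbidding then wins at a price above your value.
€5448: below both → same outcome either way.
€40542: above both → same outcome either way.
€56418: above both → same outcome either way.
€49378: above both → same outcome either way.
€30380: inside the interval → strictly worse (loss €17236).
€56777: above both → same outcome either way.
€31408: inside the interval → strictly worse (loss €18264).
€38106: above both → same outcome either way.
Count: 2.

2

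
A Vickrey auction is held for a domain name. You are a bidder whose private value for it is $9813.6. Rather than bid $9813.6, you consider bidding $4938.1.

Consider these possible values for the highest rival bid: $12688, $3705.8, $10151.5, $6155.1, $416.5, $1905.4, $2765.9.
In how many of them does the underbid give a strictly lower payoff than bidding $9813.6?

1

The deviation hurts exactly when the highest competing bid lies strictly between $4938.1 and $9813.6 — underbidding then forfeits a profitable win.
$12688: above both → same outcome either way.
$3705.8: below both → same outcome either way.
$10151.5: above both → same outcome either way.
$6155.1: inside the interval → strictly worse (loss $3658.5).
$416.5: below both → same outcome either way.
$1905.4: below both → same outcome either way.
$2765.9: below both → same outcome either way.
Count: 1.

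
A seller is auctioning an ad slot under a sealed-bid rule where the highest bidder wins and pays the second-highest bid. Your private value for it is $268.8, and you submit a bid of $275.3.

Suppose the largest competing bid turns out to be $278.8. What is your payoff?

$0

Your bid $275.3 is below the highest competing bid $278.8, so you lose.
A losing bidder pays nothing and receives nothing: payoff = $0.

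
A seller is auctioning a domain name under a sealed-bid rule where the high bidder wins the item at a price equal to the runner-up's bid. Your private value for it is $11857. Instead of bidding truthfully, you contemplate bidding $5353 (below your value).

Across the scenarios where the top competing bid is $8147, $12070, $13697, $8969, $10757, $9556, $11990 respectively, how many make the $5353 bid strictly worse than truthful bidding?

4

The deviation hurts exactly when the highest competing bid lies strictly between $5353 and $11857 — underbidding then forfeits a profitable win.
$8147: inside the interval → strictly worse (loss $3710).
$12070: above both → same outcome either way.
$13697: above both → same outcome either way.
$8969: inside the interval → strictly worse (loss $2888).
$10757: inside the interval → strictly worse (loss $1100).
$9556: inside the interval → strictly worse (loss $2301).
$11990: above both → same outcome either way.
Count: 4.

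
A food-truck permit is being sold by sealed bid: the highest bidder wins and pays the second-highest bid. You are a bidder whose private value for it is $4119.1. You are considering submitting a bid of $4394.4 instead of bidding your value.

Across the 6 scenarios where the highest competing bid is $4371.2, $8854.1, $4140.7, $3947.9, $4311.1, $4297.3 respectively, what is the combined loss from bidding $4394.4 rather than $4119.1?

$643.9

The deviation costs you only when the competing bid falls strictly between $4119.1 and $4394.4; elsewhere both bids give the same outcome.
$4371.2: truthful payoff $0, deviation payoff −$252.1 → loss $252.1.
$8854.1: outcomes coincide → loss $0.
$4140.7: truthful payoff $0, deviation payoff −$21.6 → loss $21.6.
$3947.9: outcomes coincide → loss $0.
$4311.1: truthful payoff $0, deviation payoff −$192 → loss $192.
$4297.3: truthful payoff $0, deviation payoff −$178.2 → loss $178.2.
Total loss = $252.1 + $21.6 + $192 + $178.2 = $643.9.
Because the price is fixed by the runner-up's bid, deviating from your value can only change a good outcome into a bad one — never the reverse.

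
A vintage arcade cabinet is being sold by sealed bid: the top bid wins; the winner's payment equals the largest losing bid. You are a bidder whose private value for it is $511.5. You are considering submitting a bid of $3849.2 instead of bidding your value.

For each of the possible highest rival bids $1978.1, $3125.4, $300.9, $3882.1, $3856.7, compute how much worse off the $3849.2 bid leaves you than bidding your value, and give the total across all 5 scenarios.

$4080.5

The deviation costs you only when the competing bid falls strictly between $511.5 and $3849.2; elsewhere both bids give the same outcome.
$1978.1: truthful payoff $0, deviation payoff −$1466.6 → loss $1466.6.
$3125.4: truthful payoff $0, deviation payoff −$2613.9 → loss $2613.9.
$300.9: outcomes coincide → loss $0.
$3882.1: outcomes coincide → loss $0.
$3856.7: outcomes coincide → loss $0.
Total loss = $1466.6 + $2613.9 = $4080.5.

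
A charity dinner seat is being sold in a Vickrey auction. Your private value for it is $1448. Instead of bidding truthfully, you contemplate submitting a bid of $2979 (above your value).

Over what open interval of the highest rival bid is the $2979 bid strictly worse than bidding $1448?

If the competing bid is below $1448, both bids win at the same price — no difference.
If it is above $2979, both bids lose — no difference.
If it lies strictly between $1448 and $2979, bidding your value loses (payoff 0) while bidding $2979 wins at a price above your value (payoff negative).
So the deviation strictly hurts on the open interval ($1448, $2979).
Truthful bidding weakly dominates here: raising your bid can only win items priced above your value, and lowering it can only forfeit items priced below.

($1448, $2979)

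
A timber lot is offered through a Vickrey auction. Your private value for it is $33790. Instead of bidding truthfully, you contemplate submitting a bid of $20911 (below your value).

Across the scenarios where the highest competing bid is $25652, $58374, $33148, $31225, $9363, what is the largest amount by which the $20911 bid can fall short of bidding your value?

$8138

$25652: truthful gives $8138, deviation gives $0 → loss $8138.
$58374: same outcome either way → loss $0.
$33148: truthful gives $642, deviation gives $0 → loss $642.
$31225: truthful gives $2565, deviation gives $0 → loss $2565.
$9363: same outcome either way → loss $0.
Maximum loss: $8138.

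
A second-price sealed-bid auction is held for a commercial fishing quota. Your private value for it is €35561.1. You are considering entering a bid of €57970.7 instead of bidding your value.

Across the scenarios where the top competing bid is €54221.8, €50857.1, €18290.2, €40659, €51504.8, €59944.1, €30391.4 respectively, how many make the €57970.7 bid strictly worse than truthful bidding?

The deviation hurts exactly when the highest competing bid lies strictly between €35561.1 and €57970.7 — overbidding then wins at a price above your value.
€54221.8: inside the interval → strictly worse (loss €18660.7).
€50857.1: inside the interval → strictly worse (loss €15296).
€18290.2: below both → same outcome either way.
€40659: inside the interval → strictly worse (loss €5097.9).
€51504.8: inside the interval → strictly worse (loss €15943.7).
€59944.1: above both → same outcome either way.
€30391.4: below both → same outcome either way.
Count: 4.

4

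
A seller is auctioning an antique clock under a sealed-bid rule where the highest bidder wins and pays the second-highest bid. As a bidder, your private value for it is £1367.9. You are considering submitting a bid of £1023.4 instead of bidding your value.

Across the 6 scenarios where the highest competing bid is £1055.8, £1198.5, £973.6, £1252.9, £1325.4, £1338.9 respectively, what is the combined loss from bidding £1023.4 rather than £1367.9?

£668

The deviation costs you only when the competing bid falls strictly between £1023.4 and £1367.9; elsewhere both bids give the same outcome.
£1055.8: truthful payoff £312.1, deviation payoff £0 → loss £312.1.
£1198.5: truthful payoff £169.4, deviation payoff £0 → loss £169.4.
£973.6: outcomes coincide → loss £0.
£1252.9: truthful payoff £115, deviation payoff £0 → loss £115.
£1325.4: truthful payoff £42.5, deviation payoff £0 → loss £42.5.
£1338.9: truthful payoff £29, deviation payoff £0 → loss £29.
Total loss = £312.1 + £169.4 + £115 + £42.5 + £29 = £668.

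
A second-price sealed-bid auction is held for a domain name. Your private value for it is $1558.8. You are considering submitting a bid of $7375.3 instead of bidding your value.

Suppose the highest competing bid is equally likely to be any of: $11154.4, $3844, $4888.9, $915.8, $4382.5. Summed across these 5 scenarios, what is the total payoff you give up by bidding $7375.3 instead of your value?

The deviation costs you only when the competing bid falls strictly between $1558.8 and $7375.3; elsewhere both bids give the same outcome.
$11154.4: outcomes coincide → loss $0.
$3844: truthful payoff $0, deviation payoff −$2285.2 → loss $2285.2.
$4888.9: truthful payoff $0, deviation payoff −$3330.1 → loss $3330.1.
$915.8: outcomes coincide → loss $0.
$4382.5: truthful payoff $0, deviation payoff −$2823.7 → loss $2823.7.
Total loss = $2285.2 + $3330.1 + $2823.7 = $8439.
Because the price is fixed by the runner-up's bid, deviating from your value can only change a good outcome into a bad one — never the reverse.

$8439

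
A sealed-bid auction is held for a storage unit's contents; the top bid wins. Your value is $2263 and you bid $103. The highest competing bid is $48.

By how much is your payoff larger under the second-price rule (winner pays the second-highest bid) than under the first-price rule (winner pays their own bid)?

$55

You have the highest bid, so you win under either rule.
Second-price: pay $48 → payoff $2215.
First-price: pay your own bid $103 → payoff $2160.
Difference = $2215 − ($2160) = $55.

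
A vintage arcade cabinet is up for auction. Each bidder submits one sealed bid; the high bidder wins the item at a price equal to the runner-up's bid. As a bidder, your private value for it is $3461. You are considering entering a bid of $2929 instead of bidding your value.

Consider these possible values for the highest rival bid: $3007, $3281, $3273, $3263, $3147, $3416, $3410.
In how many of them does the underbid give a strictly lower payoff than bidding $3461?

7

The deviation hurts exactly when the highest competing bid lies strictly between $2929 and $3461 — underbidding then forfeits a profitable win.
$3007: inside the interval → strictly worse (loss $454).
$3281: inside the interval → strictly worse (loss $180).
$3273: inside the interval → strictly worse (loss $188).
$3263: inside the interval → strictly worse (loss $198).
$3147: inside the interval → strictly worse (loss $314).
$3416: inside the interval → strictly worse (loss $45).
$3410: inside the interval → strictly worse (loss $51).
Count: 7.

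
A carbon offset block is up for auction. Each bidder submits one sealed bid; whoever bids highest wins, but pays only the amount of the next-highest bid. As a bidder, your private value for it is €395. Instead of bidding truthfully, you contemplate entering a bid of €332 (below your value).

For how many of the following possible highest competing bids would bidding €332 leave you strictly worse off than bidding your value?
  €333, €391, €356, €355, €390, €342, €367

The deviation hurts exactly when the highest competing bid lies strictly between €332 and €395 — underbidding then forfeits a profitable win.
€333: inside the interval → strictly worse (loss €62).
€391: inside the interval → strictly worse (loss €4).
€356: inside the interval → strictly worse (loss €39).
€355: inside the interval → strictly worse (loss €40).
€390: inside the interval → strictly worse (loss €5).
€342: inside the interval → strictly worse (loss €53).
€367: inside the interval → strictly worse (loss €28).
Count: 7.

7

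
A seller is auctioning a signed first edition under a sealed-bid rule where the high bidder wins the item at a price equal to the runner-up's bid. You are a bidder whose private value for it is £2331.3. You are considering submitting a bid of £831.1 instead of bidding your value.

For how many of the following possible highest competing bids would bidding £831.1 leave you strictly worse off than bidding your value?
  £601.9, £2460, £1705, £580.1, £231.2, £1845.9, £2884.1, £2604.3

The deviation hurts exactly when the highest competing bid lies strictly between £831.1 and £2331.3 — underbidding then forfeits a profitable win.
£601.9: below both → same outcome either way.
£2460: above both → same outcome either way.
£1705: inside the interval → strictly worse (loss £626.3).
£580.1: below both → same outcome either way.
£231.2: below both → same outcome either way.
£1845.9: inside the interval → strictly worse (loss £485.4).
£2884.1: above both → same outcome either way.
£2604.3: above both → same outcome either way.
Count: 2.

2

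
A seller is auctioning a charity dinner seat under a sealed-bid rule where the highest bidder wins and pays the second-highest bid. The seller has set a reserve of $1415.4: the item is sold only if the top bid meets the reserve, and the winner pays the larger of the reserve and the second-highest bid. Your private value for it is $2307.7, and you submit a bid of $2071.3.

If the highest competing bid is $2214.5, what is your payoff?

$0

Your bid $2071.3 is below the highest competing bid $2214.5, so you lose. Payoff $0.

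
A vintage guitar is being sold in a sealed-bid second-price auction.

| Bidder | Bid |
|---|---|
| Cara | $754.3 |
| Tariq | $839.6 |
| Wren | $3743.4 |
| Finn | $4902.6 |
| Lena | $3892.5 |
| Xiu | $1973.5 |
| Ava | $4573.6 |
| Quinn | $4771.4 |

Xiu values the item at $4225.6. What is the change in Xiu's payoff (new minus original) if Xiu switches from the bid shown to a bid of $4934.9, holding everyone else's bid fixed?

The highest bid among the other bidders is $4902.6; Xiu's bid doesn't change that.
Original bid $1973.5: Xiu is not highest (top rival bid is $4902.6); payoff $0.
Alternative bid $4934.9: Xiu is highest, pays the top rival bid $4902.6; payoff $4225.6 − $4902.6 = −$677.
Change in payoff = −$677 − ($0) = −$677.

−$677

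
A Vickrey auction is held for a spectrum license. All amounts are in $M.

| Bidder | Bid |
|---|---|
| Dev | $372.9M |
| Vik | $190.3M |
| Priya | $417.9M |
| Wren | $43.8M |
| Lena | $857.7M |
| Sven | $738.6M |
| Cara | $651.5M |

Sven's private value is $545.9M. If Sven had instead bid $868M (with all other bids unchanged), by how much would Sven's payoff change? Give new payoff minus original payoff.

The highest bid among the other bidders is $857.7M; Sven's bid doesn't change that.
Original bid $738.6M: Sven is not highest (top rival bid is $857.7M); payoff $0M.
Alternative bid $868M: Sven is highest, pays the top rival bid $857.7M; payoff $545.9M − $857.7M = −$311.8M.
Change in payoff = −$311.8M − ($0M) = −$311.8M.

−$311.8M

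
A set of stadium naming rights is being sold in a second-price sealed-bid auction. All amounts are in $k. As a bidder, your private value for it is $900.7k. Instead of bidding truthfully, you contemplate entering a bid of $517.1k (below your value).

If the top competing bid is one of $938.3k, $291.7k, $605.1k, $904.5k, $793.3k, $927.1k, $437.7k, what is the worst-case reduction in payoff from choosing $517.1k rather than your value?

$295.6k

$938.3k: same outcome either way → loss $0k.
$291.7k: same outcome either way → loss $0k.
$605.1k: truthful gives $295.6k, deviation gives $0k → loss $295.6k.
$904.5k: same outcome either way → loss $0k.
$793.3k: truthful gives $107.4k, deviation gives $0k → loss $107.4k.
$927.1k: same outcome either way → loss $0k.
$437.7k: same outcome either way → loss $0k.
Maximum loss: $295.6k.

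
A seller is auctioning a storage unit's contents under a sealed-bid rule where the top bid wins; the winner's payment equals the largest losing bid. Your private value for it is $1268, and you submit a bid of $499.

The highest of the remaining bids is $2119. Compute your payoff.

$0

Your bid $499 is below the highest competing bid $2119, so you lose.
A losing bidder pays nothing and receives nothing: payoff = $0.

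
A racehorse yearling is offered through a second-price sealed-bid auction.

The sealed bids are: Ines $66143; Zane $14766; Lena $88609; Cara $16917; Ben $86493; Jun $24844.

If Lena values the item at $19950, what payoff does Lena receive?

Highest bid: Lena at $88609, so Lena wins.
Second-highest bid: Ben at $86493 — that is the price the winner pays.
Lena's payoff = value − price = $19950 − $86493 = −$66543.

−$66543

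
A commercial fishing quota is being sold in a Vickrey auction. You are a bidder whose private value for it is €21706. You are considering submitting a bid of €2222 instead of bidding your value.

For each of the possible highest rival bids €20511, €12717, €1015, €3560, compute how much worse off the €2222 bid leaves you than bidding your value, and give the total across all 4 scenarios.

The deviation costs you only when the competing bid falls strictly between €2222 and €21706; elsewhere both bids give the same outcome.
€20511: truthful payoff €1195, deviation payoff €0 → loss €1195.
€12717: truthful payoff €8989, deviation payoff €0 → loss €8989.
€1015: outcomes coincide → loss €0.
€3560: truthful payoff €18146, deviation payoff €0 → loss €18146.
Total loss = €1195 + €8989 + €18146 = €28330.

€28330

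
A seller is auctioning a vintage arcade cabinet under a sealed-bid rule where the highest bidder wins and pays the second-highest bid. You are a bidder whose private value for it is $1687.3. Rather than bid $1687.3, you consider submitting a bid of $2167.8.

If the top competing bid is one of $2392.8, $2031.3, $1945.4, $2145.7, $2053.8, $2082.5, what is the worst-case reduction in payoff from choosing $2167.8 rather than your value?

$458.4

$2392.8: same outcome either way → loss $0.
$2031.3: truthful gives $0, deviation gives −$344 → loss $344.
$1945.4: truthful gives $0, deviation gives −$258.1 → loss $258.1.
$2145.7: truthful gives $0, deviation gives −$458.4 → loss $458.4.
$2053.8: truthful gives $0, deviation gives −$366.5 → loss $366.5.
$2082.5: truthful gives $0, deviation gives −$395.2 → loss $395.2.
Maximum loss: $458.4.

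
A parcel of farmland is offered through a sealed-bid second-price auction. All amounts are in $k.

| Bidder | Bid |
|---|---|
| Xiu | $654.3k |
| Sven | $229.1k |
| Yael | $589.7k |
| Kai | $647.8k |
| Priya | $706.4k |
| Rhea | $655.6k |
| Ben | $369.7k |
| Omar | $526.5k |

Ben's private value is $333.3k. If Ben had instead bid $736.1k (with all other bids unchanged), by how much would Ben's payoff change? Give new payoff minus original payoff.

The highest bid among the other bidders is $706.4k; Ben's bid doesn't change that.
Original bid $369.7k: Ben is not highest (top rival bid is $706.4k); payoff $0k.
Alternative bid $736.1k: Ben is highest, pays the top rival bid $706.4k; payoff $333.3k − $706.4k = −$373.1k.
Change in payoff = −$373.1k − ($0k) = −$373.1k.

−$373.1k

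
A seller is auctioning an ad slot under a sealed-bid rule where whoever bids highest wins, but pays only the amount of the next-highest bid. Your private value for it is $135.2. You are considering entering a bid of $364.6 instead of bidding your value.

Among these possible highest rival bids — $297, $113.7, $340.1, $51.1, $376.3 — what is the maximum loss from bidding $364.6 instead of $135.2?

$204.9

$297: truthful gives $0, deviation gives −$161.8 → loss $161.8.
$113.7: same outcome either way → loss $0.
$340.1: truthful gives $0, deviation gives −$204.9 → loss $204.9.
$51.1: same outcome either way → loss $0.
$376.3: same outcome either way → loss $0.
Maximum loss: $204.9.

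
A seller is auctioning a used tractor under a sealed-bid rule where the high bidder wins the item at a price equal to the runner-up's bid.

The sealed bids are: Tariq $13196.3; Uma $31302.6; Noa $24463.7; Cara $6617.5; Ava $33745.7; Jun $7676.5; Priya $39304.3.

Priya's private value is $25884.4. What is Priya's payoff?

−$7861.3

Highest bid: Priya at $39304.3, so Priya wins.
Second-highest bid: Ava at $33745.7 — that is the price the winner pays.
Priya's payoff = value − price = $25884.4 − $33745.7 = −$7861.3.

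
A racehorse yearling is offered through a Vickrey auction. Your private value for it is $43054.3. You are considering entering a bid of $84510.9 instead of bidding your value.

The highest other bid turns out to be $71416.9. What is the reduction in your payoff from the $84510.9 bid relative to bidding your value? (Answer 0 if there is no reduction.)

$28362.6

Bidding your value $43054.3: you lose (since $43054.3 < $71416.9). Payoff $0.
Bidding $84510.9: you win and pay $71416.9. Payoff $43054.3 − $71416.9 = −$28362.6.
The competing bid $71416.9 lies between your value and your inflated bid, so overbidding wins an item priced above your value.
Loss from deviating = $0 − (−$28362.6) = $28362.6.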